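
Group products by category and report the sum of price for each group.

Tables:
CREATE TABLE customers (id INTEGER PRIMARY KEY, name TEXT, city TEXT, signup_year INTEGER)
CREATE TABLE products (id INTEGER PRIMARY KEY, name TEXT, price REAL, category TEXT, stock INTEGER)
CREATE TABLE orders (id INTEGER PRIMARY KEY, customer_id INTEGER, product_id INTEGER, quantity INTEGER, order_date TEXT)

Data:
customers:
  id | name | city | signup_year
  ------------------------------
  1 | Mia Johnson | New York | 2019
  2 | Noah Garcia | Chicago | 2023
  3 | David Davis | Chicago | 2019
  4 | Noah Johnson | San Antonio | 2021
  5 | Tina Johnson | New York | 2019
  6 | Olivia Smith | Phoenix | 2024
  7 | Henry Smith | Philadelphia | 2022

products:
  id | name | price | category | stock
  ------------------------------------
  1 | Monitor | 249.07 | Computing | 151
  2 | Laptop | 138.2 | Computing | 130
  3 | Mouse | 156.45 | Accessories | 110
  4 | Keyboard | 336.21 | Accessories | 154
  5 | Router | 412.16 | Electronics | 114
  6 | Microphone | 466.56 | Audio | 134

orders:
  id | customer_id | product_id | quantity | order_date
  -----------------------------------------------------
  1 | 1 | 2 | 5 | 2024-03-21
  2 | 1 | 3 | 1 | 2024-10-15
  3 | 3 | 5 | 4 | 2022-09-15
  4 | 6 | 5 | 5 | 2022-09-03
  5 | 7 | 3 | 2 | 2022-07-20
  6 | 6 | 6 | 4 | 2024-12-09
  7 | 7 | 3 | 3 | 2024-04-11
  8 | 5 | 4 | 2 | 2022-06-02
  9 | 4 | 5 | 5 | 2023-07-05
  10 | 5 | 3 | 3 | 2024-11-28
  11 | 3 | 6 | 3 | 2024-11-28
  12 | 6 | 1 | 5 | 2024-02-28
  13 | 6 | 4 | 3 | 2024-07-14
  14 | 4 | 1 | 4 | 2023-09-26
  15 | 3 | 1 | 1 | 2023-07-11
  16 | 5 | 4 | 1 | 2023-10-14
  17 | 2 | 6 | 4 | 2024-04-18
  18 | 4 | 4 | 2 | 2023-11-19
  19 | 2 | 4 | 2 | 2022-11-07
SELECT category, SUM(price) AS sum_price FROM products GROUP BY category

Execution result:
category | sum_price
Accessories | 492.66
Audio | 466.56
Computing | 387.27
Electronics | 412.16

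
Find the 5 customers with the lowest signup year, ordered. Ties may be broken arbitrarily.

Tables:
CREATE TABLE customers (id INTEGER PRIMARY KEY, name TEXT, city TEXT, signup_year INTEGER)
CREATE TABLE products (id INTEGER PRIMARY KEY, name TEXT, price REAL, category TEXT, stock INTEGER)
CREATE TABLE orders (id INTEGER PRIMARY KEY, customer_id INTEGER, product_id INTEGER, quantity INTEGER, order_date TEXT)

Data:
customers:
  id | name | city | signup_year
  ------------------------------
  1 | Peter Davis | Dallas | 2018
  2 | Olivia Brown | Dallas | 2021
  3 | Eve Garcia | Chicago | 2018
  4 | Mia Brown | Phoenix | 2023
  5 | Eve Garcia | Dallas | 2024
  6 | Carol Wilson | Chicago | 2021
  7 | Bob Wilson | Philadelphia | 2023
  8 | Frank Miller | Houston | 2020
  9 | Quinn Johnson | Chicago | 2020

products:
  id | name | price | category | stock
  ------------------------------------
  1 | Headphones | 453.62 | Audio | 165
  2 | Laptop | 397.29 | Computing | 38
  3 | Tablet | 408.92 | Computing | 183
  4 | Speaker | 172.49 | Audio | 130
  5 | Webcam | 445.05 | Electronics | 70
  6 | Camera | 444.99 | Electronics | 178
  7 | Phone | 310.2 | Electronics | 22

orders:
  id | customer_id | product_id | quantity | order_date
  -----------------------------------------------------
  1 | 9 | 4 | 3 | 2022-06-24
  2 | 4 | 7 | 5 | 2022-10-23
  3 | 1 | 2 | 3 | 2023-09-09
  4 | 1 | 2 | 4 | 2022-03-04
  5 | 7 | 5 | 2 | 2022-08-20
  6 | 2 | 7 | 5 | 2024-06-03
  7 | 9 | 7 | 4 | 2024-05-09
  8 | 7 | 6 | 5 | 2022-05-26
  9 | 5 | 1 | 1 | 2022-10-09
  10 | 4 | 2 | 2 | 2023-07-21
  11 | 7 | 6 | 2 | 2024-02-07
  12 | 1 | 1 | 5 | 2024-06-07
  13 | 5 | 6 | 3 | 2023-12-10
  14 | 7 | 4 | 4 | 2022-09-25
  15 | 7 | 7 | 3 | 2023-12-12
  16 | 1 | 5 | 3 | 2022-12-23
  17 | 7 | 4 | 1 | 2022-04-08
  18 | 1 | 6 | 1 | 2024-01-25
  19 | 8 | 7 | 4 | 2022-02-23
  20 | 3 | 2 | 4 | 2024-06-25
SELECT name, signup_year FROM customers ORDER BY signup_year ASC LIMIT 5

Execution result:
name | signup_year
Peter Davis | 2018
Eve Garcia | 2018
Frank Miller | 2020
Quinn Johnson | 2020
Olivia Brown | 2021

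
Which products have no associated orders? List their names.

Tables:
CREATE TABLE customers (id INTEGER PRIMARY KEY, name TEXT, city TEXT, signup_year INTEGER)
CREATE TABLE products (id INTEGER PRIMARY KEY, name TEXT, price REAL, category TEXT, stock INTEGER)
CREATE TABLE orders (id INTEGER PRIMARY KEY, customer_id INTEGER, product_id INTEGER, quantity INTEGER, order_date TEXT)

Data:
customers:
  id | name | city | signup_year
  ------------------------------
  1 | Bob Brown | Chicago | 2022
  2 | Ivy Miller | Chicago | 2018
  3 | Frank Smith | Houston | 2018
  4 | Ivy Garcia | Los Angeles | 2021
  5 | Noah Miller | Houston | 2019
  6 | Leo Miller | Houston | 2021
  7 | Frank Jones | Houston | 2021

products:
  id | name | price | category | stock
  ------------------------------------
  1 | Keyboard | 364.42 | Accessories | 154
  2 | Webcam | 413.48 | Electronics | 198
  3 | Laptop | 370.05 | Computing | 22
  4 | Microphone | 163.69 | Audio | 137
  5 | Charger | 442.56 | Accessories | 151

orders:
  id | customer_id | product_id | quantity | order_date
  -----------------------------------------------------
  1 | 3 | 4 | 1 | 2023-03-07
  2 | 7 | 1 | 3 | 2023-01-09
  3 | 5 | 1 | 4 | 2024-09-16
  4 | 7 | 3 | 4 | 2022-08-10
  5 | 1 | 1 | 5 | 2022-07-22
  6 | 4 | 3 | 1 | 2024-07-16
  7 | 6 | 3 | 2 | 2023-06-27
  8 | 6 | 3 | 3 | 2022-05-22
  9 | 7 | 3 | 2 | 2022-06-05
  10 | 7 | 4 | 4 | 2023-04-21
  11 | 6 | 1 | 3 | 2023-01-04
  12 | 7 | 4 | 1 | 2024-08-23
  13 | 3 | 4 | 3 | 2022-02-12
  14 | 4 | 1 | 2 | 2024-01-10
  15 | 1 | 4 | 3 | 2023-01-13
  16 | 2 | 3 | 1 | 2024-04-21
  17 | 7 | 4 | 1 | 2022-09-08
SELECT p.name FROM products p LEFT JOIN orders c ON c.product_id = p.id WHERE c.id IS NULL

Execution result:
name
Webcam
Charger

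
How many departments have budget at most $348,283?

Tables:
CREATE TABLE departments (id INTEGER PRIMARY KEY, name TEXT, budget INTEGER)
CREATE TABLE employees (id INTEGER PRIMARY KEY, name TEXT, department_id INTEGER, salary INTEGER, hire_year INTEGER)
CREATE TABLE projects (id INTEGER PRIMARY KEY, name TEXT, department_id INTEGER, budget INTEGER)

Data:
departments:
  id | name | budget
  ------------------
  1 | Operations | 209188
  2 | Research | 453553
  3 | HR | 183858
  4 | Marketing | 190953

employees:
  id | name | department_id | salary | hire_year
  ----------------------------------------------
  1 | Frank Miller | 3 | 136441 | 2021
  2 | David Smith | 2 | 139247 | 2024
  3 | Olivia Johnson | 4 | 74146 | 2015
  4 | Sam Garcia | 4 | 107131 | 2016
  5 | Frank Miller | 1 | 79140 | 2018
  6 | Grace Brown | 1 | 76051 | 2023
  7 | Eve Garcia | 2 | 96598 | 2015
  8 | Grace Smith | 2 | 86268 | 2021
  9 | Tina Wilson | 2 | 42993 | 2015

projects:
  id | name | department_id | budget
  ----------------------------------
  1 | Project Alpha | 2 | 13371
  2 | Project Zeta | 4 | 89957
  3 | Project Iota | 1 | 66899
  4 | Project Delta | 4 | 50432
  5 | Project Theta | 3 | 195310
SELECT COUNT(*) FROM departments WHERE budget <= 348283

Execution result:
3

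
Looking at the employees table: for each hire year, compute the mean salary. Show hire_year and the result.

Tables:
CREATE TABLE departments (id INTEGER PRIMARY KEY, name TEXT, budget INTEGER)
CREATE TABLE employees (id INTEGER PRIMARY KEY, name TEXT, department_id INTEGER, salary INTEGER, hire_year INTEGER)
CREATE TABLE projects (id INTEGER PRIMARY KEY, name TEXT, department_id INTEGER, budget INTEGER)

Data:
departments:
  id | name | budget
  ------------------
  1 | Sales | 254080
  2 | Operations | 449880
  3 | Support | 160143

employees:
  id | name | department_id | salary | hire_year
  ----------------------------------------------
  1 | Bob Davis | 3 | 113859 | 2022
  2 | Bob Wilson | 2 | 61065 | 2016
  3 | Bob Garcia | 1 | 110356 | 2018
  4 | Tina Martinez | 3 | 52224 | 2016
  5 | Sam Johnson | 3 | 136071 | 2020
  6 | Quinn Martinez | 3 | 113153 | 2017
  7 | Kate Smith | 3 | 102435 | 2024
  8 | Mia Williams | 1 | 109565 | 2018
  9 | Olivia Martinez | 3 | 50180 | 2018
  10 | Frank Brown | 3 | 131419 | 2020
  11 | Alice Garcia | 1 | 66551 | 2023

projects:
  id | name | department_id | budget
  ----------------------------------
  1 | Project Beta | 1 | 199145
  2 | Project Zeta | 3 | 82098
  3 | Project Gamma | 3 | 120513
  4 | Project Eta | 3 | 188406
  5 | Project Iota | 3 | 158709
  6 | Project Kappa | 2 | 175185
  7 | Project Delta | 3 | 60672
SELECT hire_year, AVG(salary) AS avg_salary FROM employees GROUP BY hire_year

Execution result:
hire_year | avg_salary
2016 | 56644.50
2017 | 113153.00
2018 | 90033.67
2020 | 133745.00
2022 | 113859.00
2023 | 66551.00
2024 | 102435.00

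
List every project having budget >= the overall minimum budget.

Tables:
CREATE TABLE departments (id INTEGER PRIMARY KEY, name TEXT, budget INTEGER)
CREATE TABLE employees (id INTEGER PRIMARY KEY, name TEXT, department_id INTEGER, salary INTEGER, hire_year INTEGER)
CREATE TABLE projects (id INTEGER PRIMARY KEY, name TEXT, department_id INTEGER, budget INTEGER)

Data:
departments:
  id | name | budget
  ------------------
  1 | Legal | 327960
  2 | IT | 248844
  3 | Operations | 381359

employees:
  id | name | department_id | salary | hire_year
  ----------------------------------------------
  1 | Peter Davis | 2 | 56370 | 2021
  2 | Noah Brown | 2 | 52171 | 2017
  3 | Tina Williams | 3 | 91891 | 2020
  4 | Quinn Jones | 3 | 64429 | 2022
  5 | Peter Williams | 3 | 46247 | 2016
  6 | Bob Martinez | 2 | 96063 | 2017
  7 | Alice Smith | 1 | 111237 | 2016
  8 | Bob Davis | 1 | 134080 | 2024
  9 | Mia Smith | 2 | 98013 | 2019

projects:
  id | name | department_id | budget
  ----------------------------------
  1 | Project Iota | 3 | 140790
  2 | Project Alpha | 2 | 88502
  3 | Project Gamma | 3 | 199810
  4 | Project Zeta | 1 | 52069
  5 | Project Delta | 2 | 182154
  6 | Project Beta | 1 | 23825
SELECT name, budget FROM projects WHERE budget >= (SELECT MIN(budget) FROM projects)

Execution result:
name | budget
Project Iota | 140790
Project Alpha | 88502
Project Gamma | 199810
Project Zeta | 52069
Project Delta | 182154
Project Beta | 23825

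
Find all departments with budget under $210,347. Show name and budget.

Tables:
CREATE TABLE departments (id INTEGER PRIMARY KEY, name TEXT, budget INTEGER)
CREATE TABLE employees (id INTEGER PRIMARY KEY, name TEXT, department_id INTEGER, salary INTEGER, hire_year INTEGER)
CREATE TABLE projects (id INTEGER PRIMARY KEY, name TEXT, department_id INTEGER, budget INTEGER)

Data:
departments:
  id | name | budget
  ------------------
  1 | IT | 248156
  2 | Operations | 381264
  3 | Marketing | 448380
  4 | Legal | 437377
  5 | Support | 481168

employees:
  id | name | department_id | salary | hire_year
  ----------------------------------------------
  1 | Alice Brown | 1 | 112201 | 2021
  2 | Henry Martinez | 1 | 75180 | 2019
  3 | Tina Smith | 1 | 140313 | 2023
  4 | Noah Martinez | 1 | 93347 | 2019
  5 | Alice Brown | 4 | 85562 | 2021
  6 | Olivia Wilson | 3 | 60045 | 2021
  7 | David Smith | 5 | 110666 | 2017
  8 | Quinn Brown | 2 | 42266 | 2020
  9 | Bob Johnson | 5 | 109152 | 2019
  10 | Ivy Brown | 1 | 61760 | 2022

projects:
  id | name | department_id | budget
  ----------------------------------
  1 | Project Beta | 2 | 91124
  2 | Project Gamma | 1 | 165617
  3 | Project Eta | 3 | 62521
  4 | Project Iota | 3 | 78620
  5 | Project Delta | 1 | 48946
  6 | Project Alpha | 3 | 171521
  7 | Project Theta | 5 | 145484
SELECT name, budget FROM departments WHERE budget < 210347

Execution result:
(no rows)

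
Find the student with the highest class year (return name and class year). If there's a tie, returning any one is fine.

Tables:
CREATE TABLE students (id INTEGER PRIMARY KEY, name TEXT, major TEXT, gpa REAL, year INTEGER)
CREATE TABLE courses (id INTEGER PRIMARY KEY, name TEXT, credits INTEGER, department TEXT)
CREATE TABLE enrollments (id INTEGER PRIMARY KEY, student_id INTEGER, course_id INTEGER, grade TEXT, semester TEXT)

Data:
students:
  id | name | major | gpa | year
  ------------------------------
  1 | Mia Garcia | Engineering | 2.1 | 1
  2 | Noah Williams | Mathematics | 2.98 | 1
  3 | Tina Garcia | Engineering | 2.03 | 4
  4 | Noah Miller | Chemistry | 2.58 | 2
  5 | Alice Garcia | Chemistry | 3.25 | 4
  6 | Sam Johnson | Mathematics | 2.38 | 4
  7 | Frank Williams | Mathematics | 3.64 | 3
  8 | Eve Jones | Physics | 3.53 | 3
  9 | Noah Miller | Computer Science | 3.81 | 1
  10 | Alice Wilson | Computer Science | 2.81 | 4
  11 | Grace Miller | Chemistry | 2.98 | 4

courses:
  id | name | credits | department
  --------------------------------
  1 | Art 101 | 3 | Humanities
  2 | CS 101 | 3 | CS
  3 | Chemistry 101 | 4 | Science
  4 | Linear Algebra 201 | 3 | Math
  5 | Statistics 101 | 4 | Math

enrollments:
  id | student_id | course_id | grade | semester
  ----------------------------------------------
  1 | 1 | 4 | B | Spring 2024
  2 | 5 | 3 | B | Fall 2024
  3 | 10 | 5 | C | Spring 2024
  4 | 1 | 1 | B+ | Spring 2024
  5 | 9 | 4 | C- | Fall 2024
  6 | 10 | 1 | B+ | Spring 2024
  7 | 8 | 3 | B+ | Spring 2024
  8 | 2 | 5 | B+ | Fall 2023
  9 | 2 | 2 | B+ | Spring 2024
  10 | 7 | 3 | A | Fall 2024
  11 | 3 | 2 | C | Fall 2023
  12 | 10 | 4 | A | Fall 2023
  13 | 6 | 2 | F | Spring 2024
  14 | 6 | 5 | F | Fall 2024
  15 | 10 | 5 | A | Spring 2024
SELECT name, year FROM students ORDER BY year DESC LIMIT 1

Execution result:
name | year
Tina Garcia | 4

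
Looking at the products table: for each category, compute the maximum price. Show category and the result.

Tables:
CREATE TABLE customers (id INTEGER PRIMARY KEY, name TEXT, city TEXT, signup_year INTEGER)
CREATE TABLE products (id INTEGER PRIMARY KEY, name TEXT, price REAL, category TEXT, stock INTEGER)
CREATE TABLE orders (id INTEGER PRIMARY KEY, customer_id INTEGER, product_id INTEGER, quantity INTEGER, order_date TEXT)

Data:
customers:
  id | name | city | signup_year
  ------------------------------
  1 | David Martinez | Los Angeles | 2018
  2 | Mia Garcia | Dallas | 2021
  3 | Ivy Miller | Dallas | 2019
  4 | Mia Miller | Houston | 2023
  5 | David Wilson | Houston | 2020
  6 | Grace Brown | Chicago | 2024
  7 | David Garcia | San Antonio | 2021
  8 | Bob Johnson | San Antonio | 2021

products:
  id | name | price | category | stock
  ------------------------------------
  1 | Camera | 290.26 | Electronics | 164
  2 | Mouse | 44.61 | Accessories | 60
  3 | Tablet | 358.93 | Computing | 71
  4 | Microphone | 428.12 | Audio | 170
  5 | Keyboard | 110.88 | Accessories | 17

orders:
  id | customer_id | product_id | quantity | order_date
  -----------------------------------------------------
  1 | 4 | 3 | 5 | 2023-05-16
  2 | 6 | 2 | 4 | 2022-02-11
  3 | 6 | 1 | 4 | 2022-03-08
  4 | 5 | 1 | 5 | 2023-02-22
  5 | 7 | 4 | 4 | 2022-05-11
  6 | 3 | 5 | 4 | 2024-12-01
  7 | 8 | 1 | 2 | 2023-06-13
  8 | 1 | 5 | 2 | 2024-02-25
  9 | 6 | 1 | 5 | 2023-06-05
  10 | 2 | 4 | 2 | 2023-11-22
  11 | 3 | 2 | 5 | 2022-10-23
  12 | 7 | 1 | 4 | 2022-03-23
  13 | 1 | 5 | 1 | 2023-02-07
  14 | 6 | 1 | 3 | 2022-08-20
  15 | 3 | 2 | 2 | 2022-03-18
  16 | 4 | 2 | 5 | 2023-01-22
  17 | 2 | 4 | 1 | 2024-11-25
SELECT category, MAX(price) AS max_price FROM products GROUP BY category

Execution result:
category | max_price
Accessories | 110.88
Audio | 428.12
Computing | 358.93
Electronics | 290.26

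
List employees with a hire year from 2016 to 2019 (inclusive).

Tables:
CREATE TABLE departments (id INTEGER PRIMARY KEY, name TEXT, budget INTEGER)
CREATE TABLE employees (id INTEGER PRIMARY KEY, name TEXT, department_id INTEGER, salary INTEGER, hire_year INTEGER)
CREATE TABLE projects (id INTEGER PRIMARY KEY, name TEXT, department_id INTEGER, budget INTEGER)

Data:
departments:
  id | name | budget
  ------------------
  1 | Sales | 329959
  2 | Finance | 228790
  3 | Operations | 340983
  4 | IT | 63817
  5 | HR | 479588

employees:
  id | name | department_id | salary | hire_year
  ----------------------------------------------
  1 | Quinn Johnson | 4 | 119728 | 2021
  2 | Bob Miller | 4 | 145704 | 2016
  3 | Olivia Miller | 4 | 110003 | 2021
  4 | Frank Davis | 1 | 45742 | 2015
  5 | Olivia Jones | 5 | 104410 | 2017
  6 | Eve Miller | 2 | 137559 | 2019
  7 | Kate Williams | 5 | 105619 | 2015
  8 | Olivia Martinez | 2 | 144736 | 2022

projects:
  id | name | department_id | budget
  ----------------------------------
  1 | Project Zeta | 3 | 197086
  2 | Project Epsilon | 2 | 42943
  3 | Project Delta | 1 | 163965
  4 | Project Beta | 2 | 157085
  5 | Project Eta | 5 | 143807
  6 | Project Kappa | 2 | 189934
SELECT name, hire_year FROM employees WHERE hire_year BETWEEN 2016 AND 2019

Execution result:
name | hire_year
Bob Miller | 2016
Olivia Jones | 2017
Eve Miller | 2019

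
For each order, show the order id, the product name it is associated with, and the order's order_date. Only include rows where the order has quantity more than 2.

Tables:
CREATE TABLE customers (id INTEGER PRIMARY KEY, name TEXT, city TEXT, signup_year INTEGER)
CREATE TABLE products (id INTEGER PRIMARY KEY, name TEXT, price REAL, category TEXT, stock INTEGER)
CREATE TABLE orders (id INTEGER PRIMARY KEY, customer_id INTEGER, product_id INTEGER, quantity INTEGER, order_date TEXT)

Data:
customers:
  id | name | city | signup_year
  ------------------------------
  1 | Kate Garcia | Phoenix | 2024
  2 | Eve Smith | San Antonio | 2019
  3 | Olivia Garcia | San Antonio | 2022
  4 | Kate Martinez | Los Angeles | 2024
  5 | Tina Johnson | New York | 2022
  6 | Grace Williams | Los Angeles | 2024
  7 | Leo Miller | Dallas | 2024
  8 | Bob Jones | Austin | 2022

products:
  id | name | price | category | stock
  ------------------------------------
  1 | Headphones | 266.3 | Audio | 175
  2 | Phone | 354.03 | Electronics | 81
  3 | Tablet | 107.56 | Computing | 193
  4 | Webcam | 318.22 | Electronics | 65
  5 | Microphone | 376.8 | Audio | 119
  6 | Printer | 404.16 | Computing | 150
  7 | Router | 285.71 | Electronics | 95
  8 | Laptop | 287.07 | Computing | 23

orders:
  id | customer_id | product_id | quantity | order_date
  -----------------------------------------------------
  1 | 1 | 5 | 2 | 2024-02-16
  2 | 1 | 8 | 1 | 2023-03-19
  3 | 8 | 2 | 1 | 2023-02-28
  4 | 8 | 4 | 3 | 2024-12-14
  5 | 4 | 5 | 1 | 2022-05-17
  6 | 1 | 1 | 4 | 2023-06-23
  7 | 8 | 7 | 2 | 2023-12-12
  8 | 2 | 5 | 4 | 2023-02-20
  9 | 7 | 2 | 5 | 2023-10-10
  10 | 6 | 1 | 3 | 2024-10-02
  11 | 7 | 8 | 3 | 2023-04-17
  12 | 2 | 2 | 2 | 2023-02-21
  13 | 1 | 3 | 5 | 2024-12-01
SELECT c.id, p.name AS product, c.order_date FROM orders c JOIN products p ON c.product_id = p.id WHERE c.quantity > 2

Execution result:
id | product | order_date
4 | Webcam | 2024-12-14
6 | Headphones | 2023-06-23
8 | Microphone | 2023-02-20
9 | Phone | 2023-10-10
10 | Headphones | 2024-10-02
11 | Laptop | 2023-04-17
13 | Tablet | 2024-12-01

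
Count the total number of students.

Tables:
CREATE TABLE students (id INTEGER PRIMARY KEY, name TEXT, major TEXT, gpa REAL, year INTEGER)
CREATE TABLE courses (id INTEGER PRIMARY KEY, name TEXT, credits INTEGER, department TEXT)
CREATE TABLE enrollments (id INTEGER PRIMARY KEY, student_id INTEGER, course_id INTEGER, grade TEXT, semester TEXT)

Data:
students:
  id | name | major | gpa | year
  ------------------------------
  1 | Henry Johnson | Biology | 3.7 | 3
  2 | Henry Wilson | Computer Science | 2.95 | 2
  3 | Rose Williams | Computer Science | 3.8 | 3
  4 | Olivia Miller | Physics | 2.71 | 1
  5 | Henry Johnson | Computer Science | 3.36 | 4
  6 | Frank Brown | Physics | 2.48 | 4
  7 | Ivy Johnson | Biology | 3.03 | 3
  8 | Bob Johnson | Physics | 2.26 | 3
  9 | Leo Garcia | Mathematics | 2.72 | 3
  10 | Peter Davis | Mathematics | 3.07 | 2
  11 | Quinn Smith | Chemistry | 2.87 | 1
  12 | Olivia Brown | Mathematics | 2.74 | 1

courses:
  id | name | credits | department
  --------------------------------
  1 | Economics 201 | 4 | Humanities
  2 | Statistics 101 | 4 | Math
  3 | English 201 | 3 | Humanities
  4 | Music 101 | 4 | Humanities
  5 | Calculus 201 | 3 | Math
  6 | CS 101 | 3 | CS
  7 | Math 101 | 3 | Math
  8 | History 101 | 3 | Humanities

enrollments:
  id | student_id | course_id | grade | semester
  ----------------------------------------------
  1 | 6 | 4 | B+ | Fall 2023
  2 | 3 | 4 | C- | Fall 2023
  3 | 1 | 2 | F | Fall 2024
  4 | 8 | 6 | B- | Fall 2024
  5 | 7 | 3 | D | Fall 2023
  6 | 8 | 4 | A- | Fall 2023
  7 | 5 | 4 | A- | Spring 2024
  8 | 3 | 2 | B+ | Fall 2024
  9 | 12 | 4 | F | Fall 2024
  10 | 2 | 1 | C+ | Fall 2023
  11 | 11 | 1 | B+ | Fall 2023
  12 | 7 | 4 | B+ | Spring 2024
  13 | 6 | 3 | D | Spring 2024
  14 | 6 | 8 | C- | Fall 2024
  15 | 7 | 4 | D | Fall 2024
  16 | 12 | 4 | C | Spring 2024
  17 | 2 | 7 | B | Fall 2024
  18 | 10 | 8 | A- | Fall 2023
SELECT COUNT(*) FROM students

Execution result:
12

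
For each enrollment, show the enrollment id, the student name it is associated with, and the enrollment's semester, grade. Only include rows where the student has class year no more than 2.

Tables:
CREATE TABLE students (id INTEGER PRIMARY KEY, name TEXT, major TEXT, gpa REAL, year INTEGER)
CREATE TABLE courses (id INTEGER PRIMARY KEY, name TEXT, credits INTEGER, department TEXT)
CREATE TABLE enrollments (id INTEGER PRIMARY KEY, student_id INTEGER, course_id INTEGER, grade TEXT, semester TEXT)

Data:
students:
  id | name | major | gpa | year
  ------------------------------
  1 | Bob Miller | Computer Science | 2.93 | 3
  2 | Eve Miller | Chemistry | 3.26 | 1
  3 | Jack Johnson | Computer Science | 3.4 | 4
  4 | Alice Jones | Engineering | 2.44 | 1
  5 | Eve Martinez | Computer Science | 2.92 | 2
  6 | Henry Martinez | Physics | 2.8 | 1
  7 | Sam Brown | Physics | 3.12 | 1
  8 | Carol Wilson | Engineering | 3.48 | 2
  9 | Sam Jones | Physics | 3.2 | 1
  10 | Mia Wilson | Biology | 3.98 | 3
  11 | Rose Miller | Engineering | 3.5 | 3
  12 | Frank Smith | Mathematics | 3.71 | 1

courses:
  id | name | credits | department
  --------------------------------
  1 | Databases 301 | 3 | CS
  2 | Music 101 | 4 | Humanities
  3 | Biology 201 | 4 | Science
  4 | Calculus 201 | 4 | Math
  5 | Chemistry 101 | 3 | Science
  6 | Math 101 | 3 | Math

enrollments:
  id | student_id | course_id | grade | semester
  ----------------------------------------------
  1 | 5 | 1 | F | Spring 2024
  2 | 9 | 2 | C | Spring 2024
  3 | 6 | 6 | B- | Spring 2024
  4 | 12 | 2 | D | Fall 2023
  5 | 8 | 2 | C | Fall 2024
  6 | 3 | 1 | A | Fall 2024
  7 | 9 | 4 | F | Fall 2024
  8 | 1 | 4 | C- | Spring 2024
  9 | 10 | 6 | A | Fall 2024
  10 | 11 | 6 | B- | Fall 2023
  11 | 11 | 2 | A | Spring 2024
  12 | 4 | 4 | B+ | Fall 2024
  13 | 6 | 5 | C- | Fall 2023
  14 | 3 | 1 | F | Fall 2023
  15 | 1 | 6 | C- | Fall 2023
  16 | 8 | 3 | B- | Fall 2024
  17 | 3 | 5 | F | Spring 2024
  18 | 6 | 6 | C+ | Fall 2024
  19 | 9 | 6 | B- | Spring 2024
SELECT c.id, p.name AS student, c.semester, c.grade FROM enrollments c JOIN students p ON c.student_id = p.id WHERE p.year <= 2

Execution result:
id | student | semester | grade
1 | Eve Martinez | Spring 2024 | F
2 | Sam Jones | Spring 2024 | C
3 | Henry Martinez | Spring 2024 | B-
4 | Frank Smith | Fall 2023 | D
5 | Carol Wilson | Fall 2024 | C
7 | Sam Jones | Fall 2024 | F
12 | Alice Jones | Fall 2024 | B+
13 | Henry Martinez | Fall 2023 | C-
16 | Carol Wilson | Fall 2024 | B-
18 | Henry Martinez | Fall 2024 | C+
19 | Sam Jones | Spring 2024 | B-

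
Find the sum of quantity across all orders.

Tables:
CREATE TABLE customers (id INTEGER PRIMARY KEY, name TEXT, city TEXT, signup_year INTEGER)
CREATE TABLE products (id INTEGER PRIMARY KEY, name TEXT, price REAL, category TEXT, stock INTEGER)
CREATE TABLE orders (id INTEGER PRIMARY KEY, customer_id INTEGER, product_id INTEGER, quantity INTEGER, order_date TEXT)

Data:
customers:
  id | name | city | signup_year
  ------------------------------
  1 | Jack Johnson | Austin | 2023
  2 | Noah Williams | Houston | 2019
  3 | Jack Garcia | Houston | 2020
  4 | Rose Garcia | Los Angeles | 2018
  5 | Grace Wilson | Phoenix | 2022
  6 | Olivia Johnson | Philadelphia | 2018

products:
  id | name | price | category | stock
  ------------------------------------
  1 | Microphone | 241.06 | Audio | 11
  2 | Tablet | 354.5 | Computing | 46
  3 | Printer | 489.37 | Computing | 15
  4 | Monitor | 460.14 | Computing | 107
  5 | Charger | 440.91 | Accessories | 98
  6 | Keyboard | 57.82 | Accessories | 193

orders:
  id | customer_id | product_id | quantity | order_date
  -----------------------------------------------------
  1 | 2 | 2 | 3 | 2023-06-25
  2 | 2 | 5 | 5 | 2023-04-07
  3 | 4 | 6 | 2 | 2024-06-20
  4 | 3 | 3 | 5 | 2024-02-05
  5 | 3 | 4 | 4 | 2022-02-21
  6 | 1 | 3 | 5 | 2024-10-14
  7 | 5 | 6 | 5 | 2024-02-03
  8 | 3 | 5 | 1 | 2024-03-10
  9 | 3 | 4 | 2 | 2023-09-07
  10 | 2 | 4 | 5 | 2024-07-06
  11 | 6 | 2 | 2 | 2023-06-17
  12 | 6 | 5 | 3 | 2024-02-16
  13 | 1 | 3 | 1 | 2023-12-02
SELECT SUM(quantity) FROM orders

Execution result:
43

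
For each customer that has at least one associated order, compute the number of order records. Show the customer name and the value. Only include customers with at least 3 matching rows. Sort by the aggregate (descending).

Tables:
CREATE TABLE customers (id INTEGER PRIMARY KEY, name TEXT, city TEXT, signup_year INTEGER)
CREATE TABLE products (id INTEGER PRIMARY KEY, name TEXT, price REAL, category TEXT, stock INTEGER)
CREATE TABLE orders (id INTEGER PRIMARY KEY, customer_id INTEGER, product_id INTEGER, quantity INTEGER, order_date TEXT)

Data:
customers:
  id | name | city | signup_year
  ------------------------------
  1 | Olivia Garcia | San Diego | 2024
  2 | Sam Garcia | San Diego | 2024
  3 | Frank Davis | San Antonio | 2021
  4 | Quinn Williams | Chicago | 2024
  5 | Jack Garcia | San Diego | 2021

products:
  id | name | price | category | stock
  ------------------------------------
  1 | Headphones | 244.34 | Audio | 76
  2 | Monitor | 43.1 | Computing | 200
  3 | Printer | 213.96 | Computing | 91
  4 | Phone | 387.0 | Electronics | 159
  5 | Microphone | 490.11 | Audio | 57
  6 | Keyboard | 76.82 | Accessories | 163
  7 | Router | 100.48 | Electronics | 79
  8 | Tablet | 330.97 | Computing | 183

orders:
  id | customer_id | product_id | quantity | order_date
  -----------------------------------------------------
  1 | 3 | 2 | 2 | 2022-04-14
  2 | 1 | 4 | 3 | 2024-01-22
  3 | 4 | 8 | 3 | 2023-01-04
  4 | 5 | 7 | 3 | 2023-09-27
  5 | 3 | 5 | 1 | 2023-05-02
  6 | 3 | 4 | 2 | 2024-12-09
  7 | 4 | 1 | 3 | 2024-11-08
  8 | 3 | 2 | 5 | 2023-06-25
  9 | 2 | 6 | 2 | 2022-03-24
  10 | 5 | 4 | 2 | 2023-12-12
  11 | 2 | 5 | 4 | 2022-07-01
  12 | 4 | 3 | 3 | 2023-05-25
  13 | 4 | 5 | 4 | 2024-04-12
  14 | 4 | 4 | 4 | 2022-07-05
SELECT p.name, COUNT(*) AS n FROM orders c JOIN customers p ON c.customer_id = p.id GROUP BY p.id, p.name HAVING COUNT(*) >= 3 ORDER BY n DESC

Execution result:
name | n
Quinn Williams | 5
Frank Davis | 4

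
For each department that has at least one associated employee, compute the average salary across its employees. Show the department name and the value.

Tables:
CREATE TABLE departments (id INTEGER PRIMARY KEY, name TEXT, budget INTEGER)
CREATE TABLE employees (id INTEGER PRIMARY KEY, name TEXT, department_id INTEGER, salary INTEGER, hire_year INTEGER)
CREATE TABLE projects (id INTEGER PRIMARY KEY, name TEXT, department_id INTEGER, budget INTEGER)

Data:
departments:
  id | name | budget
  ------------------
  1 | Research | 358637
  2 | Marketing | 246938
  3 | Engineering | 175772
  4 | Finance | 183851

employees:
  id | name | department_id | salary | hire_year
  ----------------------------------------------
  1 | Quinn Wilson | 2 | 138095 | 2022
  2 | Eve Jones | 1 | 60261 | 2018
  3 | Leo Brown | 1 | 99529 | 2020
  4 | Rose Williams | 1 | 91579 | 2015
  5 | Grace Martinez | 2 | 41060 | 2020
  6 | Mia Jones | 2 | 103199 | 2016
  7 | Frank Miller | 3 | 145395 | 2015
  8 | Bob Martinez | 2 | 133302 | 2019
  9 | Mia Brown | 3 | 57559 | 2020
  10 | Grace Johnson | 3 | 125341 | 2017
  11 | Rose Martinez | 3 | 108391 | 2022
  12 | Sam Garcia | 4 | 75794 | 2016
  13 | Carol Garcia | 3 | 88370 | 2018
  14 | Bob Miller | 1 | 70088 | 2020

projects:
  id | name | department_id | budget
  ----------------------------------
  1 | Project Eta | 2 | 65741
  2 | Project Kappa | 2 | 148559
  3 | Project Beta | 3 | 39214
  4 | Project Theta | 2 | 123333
SELECT p.name, AVG(c.salary) AS avg_salary FROM employees c JOIN departments p ON c.department_id = p.id GROUP BY p.id, p.name

Execution result:
name | avg_salary
Research | 80364.25
Marketing | 103914.00
Engineering | 105011.20
Finance | 75794.00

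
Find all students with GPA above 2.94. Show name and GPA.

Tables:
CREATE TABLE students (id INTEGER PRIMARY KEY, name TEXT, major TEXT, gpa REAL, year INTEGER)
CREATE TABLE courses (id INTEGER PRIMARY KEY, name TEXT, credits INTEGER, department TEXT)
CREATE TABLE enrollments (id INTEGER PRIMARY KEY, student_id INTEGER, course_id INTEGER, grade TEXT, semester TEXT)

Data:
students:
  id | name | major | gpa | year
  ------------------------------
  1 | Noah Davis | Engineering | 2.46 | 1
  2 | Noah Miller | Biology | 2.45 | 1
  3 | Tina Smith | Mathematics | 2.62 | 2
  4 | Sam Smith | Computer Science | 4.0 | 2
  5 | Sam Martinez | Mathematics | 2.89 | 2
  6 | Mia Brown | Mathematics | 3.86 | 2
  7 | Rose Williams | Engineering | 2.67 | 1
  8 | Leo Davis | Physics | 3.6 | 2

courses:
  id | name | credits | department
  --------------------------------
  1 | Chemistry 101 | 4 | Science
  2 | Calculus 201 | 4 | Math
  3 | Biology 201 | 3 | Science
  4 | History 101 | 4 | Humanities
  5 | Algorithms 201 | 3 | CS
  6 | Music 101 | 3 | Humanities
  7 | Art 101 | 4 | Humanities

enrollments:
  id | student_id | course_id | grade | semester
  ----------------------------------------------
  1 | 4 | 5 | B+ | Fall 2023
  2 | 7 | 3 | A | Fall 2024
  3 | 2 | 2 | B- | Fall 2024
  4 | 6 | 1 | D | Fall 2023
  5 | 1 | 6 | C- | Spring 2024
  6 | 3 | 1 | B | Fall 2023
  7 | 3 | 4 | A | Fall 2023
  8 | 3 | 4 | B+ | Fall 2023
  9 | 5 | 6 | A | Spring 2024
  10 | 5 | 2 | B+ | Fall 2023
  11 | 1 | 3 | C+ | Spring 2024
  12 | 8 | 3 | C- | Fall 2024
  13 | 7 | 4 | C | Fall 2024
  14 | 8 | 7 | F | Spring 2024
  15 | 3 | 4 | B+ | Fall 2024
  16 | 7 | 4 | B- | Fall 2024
SELECT name, gpa FROM students WHERE gpa > 2.94

Execution result:
name | gpa
Sam Smith | 4.00
Mia Brown | 3.86
Leo Davis | 3.60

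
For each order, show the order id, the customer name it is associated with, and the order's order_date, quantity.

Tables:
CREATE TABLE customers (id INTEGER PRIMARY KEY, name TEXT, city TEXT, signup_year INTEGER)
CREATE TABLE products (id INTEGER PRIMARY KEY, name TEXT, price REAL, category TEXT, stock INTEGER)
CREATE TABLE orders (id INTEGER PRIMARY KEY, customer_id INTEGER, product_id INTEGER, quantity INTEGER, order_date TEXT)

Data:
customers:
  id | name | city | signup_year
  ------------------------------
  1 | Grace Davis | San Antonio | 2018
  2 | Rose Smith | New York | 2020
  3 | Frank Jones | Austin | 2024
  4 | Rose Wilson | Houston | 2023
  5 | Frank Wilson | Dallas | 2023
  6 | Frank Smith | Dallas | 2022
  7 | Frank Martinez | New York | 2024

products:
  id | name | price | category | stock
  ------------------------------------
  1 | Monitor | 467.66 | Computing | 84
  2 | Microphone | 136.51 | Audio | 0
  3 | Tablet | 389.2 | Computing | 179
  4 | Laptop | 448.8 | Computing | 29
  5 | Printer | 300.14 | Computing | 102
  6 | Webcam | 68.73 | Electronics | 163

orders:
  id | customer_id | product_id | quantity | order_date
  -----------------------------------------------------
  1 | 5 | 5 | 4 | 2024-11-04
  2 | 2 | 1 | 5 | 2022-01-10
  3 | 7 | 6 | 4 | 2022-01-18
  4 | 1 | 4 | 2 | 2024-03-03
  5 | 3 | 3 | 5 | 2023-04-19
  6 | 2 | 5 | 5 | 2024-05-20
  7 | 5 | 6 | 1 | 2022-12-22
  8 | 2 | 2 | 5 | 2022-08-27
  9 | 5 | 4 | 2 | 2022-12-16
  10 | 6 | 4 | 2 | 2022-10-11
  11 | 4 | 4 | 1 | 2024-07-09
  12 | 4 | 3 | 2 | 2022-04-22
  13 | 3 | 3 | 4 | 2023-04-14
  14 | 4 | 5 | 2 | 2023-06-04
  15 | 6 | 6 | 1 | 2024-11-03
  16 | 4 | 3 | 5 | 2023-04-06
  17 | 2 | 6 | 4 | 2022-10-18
SELECT c.id, p.name AS customer, c.order_date, c.quantity FROM orders c JOIN customers p ON c.customer_id = p.id

Execution result:
id | customer | order_date | quantity
1 | Frank Wilson | 2024-11-04 | 4
2 | Rose Smith | 2022-01-10 | 5
3 | Frank Martinez | 2022-01-18 | 4
4 | Grace Davis | 2024-03-03 | 2
5 | Frank Jones | 2023-04-19 | 5
6 | Rose Smith | 2024-05-20 | 5
7 | Frank Wilson | 2022-12-22 | 1
8 | Rose Smith | 2022-08-27 | 5
9 | Frank Wilson | 2022-12-16 | 2
10 | Frank Smith | 2022-10-11 | 2
11 | Rose Wilson | 2024-07-09 | 1
12 | Rose Wilson | 2022-04-22 | 2
13 | Frank Jones | 2023-04-14 | 4
14 | Rose Wilson | 2023-06-04 | 2
15 | Frank Smith | 2024-11-03 | 1
16 | Rose Wilson | 2023-04-06 | 5
17 | Rose Smith | 2022-10-18 | 4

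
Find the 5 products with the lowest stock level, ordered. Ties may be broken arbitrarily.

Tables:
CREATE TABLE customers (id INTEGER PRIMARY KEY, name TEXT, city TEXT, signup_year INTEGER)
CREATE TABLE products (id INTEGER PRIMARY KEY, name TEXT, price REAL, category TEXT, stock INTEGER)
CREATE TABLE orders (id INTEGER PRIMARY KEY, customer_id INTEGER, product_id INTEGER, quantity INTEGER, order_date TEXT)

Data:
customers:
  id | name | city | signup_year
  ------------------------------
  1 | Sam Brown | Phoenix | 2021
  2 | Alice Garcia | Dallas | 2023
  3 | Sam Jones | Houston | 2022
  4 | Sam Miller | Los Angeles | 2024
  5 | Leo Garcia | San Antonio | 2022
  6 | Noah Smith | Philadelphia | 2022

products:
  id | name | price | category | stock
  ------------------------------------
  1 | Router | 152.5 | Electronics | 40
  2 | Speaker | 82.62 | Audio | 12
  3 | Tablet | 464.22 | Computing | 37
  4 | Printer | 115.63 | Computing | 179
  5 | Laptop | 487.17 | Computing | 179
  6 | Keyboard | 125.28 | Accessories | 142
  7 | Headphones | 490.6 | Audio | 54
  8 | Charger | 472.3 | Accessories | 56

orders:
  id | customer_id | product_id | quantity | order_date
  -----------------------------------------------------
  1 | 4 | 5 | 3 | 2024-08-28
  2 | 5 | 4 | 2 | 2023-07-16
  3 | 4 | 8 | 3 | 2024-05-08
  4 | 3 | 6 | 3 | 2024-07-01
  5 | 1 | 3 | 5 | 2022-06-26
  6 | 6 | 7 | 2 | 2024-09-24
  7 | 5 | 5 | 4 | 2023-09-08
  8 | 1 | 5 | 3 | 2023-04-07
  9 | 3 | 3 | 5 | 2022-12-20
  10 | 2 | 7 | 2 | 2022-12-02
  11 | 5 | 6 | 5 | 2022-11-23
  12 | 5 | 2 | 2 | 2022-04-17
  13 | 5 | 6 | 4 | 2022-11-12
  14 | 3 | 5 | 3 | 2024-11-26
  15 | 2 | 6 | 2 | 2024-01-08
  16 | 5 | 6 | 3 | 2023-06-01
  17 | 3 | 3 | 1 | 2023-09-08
SELECT name, stock FROM products ORDER BY stock ASC LIMIT 5

Execution result:
name | stock
Speaker | 12
Tablet | 37
Router | 40
Headphones | 54
Charger | 56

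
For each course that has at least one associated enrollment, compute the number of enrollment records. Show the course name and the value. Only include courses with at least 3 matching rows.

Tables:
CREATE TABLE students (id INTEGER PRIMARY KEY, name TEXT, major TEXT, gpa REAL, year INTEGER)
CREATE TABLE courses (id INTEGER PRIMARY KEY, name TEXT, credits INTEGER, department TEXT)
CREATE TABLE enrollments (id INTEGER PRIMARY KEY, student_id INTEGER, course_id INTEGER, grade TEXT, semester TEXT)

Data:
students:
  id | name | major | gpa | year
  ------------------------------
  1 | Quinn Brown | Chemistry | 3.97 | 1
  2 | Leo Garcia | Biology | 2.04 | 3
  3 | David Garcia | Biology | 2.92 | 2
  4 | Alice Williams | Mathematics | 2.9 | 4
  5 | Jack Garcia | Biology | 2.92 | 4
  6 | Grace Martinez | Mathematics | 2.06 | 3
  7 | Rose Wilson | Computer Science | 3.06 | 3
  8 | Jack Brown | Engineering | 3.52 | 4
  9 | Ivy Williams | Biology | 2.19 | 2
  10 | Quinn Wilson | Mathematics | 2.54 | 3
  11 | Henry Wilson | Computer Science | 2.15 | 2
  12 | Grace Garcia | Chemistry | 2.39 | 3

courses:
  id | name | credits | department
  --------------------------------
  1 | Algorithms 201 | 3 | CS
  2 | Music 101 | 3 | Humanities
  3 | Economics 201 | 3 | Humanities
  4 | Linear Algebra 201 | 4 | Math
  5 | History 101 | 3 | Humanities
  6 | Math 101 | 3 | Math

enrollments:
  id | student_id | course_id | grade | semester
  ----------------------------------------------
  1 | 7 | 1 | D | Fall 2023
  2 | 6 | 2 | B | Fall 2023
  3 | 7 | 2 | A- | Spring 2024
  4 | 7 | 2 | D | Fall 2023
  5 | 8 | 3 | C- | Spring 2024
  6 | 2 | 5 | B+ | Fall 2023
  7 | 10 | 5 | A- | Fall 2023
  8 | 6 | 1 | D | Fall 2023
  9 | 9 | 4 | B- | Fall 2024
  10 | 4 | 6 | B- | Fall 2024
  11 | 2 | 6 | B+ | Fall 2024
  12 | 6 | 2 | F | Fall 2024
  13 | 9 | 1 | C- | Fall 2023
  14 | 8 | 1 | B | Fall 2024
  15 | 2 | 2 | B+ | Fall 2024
SELECT p.name, COUNT(*) AS n FROM enrollments c JOIN courses p ON c.course_id = p.id GROUP BY p.id, p.name HAVING COUNT(*) >= 3

Execution result:
name | n
Algorithms 201 | 4
Music 101 | 5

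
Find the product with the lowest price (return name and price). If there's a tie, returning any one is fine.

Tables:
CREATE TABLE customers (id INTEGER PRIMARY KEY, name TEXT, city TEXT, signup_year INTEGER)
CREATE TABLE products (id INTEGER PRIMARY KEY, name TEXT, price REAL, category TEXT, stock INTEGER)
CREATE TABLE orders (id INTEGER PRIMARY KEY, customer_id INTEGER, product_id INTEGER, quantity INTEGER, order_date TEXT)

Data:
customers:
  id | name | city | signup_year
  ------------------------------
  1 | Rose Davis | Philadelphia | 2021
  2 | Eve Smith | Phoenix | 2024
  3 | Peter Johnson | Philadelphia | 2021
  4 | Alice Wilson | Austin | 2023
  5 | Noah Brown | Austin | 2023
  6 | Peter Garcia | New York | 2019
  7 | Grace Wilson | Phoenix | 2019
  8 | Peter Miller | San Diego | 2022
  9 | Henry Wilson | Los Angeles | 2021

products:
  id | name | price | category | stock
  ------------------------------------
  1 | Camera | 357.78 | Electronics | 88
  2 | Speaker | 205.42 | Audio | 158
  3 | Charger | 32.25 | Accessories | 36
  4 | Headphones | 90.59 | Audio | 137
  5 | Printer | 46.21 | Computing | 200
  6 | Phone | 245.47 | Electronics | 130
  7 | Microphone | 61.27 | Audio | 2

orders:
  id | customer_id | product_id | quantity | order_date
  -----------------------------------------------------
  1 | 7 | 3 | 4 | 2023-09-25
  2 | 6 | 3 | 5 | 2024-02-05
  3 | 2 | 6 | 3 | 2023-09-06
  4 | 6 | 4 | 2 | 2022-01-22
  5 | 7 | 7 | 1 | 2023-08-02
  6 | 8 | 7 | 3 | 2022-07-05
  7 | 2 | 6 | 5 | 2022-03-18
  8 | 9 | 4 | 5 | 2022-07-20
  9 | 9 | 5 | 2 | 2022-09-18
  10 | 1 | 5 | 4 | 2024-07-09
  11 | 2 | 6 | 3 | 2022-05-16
SELECT name, price FROM products ORDER BY price ASC LIMIT 1

Execution result:
name | price
Charger | 32.25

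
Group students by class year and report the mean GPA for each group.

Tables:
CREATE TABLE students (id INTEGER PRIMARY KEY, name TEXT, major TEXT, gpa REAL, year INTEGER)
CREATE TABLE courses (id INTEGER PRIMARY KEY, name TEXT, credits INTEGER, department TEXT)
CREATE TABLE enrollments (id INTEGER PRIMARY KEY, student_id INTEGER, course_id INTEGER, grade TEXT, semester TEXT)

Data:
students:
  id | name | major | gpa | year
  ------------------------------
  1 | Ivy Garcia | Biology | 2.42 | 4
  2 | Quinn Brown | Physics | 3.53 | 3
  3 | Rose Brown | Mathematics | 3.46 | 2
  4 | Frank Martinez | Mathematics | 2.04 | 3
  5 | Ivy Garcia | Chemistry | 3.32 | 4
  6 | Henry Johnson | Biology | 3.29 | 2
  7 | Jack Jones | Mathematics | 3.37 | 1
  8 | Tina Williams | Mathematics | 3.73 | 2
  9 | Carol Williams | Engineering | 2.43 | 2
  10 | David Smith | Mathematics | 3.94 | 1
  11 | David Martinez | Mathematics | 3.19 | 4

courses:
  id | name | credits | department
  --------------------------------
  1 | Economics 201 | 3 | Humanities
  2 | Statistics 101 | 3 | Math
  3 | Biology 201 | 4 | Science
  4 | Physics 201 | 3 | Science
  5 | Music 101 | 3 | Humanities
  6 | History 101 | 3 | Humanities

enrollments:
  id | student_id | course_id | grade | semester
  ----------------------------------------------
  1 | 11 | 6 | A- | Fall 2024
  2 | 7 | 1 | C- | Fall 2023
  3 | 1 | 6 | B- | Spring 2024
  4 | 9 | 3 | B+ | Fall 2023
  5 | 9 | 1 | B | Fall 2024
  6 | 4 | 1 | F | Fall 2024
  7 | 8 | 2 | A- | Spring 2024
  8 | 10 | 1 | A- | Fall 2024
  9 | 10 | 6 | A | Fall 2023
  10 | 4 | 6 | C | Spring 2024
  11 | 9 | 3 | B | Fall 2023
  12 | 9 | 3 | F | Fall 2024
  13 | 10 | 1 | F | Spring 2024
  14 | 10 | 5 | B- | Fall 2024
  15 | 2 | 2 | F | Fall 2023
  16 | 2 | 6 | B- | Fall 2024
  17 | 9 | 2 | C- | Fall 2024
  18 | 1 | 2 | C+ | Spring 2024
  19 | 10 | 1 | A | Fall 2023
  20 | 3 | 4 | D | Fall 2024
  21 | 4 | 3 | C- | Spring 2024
SELECT year, AVG(gpa) AS avg_gpa FROM students GROUP BY year

Execution result:
year | avg_gpa
1 | 3.66
2 | 3.23
3 | 2.79
4 | 2.98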